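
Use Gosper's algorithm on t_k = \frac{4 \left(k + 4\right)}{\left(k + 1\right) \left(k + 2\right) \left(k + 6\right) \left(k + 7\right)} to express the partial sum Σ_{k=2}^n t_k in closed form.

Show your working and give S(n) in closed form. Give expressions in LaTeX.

S(n) = \frac{n^{2} + 9 n - 10}{12 \left(n^{2} + 9 n + 14\right)}

Ratio r(k) = (k + 1)*(k + 5)*(k + 6)/((k + 3)*(k + 4)*(k + 8)).
Gosper form: A/B · C(k+1)/C(k) with A=k + 1, B=k + 8, C=k**4 + 16*k**3 + 95*k**2 + 248*k + 240.
Key eq: (k + 1)·f(k+1) = (k + 7)·f(k) + (k**4 + 16*k**3 + 95*k**2 + 248*k + 240).
From deg A=1, deg B=1, deg C=4: d=6.
Solving with deg f ≤ 6: f(k) = k*(k + 2)*(k + 3)*(k + 4)*(k + 5)*(k + 7)/12.
Certificate R = B(k−1)f/C = k*(k + 2)*(k + 7)**2/(12*(k + 4)) gives s_k = k*(k + 7)/(3*(k**2 + 7*k + 6)).
Verify: 4*(k + 4)/(k**4 + 16*k**3 + 83*k**2 + 152*k + 84) matches t_k.
Telescope: S(n) = s_(n+1) − s_(2) = (n**2 + 9*n + 8)/(3*(n**2 + 9*n + 14)) − (1/4) = (n**2 + 9*n - 10)/(12*(n**2 + 9*n + 14)).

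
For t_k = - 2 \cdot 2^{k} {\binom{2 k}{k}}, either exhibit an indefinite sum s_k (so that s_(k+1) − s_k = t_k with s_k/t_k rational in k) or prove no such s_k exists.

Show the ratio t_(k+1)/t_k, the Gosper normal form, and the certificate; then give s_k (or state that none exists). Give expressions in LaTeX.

The ratio is 4*(2*k + 1)/(k + 1).
Factor: A=8*k + 4; B=k + 1; C=1.
Solve (8*k + 4)·f(k+1) − (k)·f(k) = 1.
Bound: deg f ≤ -1.
Negative degree bound (-1): no f exists, t_k not Gosper-summable.

not Gosper-summable; s_k does not exist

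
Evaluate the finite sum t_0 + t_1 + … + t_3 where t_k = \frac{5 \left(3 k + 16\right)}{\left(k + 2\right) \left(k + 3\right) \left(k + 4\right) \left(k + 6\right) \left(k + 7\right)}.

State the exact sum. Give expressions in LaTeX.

Σ = 8/63

Ratio r(k) = (k + 2)*(k + 6)*(3*k + 19)/((k + 5)*(k + 8)*(3*k + 16)).
So A=k + 2 and B=k + 8, with C=k**2 + 31*k/3 + 80/3.
Set up (k + 2)·f(k+1) − (k + 7)·f(k) − (k**2 + 31*k/3 + 80/3) = 0.
From deg A=1, deg B=1, deg C=2: d=5.
A polynomial solution: f(k) = k*(k + 4)*(k + 5)*(k**2 + 11*k + 36)/108.
So s_k = (B(k−1)f/C)·t_k = (k*(k + 4)*(k + 7)*(k**2 + 11*k + 36)/(36*(3*k + 16)))·t_k = 5*k*(k**2 + 11*k + 36)/(36*(k**3 + 11*k**2 + 36*k + 36)).
Verify: 5*(3*k + 16)/(k**5 + 22*k**4 + 185*k**3 + 740*k**2 + 1404*k + 1008) matches t_k.
Σ_(k=0)^(3) t_k = s_(4) − s_(0) = 8/63 − (0) = 8/63.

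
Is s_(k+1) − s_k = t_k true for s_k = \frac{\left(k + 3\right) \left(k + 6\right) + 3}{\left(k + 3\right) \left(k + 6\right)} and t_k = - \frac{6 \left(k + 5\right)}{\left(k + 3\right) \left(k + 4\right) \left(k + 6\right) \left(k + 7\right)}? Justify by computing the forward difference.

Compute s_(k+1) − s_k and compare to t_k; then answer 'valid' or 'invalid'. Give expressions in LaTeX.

Valid: the claim telescopes to t_k.

s_(k+1) = ((k + 4)*(k + 7) + 3)/((k + 4)*(k + 7))
s_(k+1) − s_k = 6*(-k - 5)/(k**4 + 20*k**3 + 145*k**2 + 450*k + 504)
(s_(k+1) − s_k) − t_k = 0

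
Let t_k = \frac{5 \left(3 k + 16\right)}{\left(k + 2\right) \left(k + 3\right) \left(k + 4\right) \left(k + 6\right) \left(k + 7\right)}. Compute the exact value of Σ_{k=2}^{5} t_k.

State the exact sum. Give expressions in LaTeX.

Compute t_(k+1)/t_k: get (k + 2)*(k + 6)*(3*k + 19)/((k + 5)*(k + 8)*(3*k + 16)).
Normal form (A,B,C) = (k + 2, k + 8, k**2 + 31*k/3 + 80/3).
Key eq: (k + 2)·f(k+1) = (k + 7)·f(k) + (k**2 + 31*k/3 + 80/3).
From deg A=1, deg B=1, deg C=2: d=5.
A polynomial solution: f(k) = k*(k + 4)*(k + 5)*(k**2 + 11*k + 36)/108.
Then R = B(k−1)f/C = k*(k + 4)*(k + 7)*(k**2 + 11*k + 36)/(36*(3*k + 16)), so s_k = R(k)·t_k = 5*k*(k**2 + 11*k + 36)/(36*(k**3 + 11*k**2 + 36*k + 36)).
s_(k+1) − s_k = 5*(3*k + 16)/(k**5 + 22*k**4 + 185*k**3 + 740*k**2 + 1404*k + 1008) = t_k.
Telescoping: Σ = s_(6) − s_(2) = 115/864 − (31/288) = 11/432.

Σ = 11/432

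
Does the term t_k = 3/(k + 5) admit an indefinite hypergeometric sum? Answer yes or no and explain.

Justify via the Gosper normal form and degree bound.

Ratio r(k) = (k + 5)/(k + 6).
Normal form (A,B,C) = (k + 5, k + 6, 1).
Solve (k + 5)·f(k+1) − (k + 5)·f(k) = 1.
Bound: deg f ≤ 0.
f = c0 ⇒ A·f(k+1) − B(k−1)·f(k) − C = -1. The system {-1 = 0} is inconsistent; no antidifference.

No. Not Gosper-summable.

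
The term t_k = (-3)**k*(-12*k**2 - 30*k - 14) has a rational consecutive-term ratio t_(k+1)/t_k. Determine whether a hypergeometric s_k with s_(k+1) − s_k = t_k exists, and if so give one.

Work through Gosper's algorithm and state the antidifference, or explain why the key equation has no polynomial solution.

The ratio is 3*(-6*k**2 - 27*k - 28)/(6*k**2 + 15*k + 7).
So A=-3 and B=1, with C=k**2 + 5*k/2 + 7/6.
f must satisfy (-3)·f(k+1) − (1)·f(k) = k**2 + 5*k/2 + 7/6.
Degrees (0,0,2) ⇒ d ≤ 2.
A polynomial solution: f(k) = -(3*k**2 + 3*k - 1)/12.
Certificate R = B(k−1)f/C = -(3*k**2 + 3*k - 1)/(2*(6*k**2 + 15*k + 7)) gives s_k = (-3)**k*(3*k**2 + 3*k - 1).
Δs = (-3)**k*(-12*k**2 - 30*k - 14), as required.

s_k = (-3)**k*(3*k**2 + 3*k - 1)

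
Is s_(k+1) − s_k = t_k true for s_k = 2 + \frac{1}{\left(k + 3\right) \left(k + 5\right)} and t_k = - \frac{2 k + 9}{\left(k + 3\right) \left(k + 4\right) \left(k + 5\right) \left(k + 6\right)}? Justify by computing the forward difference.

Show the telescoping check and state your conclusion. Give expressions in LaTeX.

s_(k+1) = 2 + 1/((k + 4)*(k + 6))
s_(k+1) − s_k = (-2*k - 9)/(k**4 + 18*k**3 + 119*k**2 + 342*k + 360)
(s_(k+1) − s_k) − t_k = 0

Valid: the claim telescopes to t_k.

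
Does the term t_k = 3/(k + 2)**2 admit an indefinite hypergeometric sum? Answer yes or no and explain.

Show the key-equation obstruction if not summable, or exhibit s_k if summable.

t_(k+1)/t_k = (k + 2)**2/(k + 3)**2.
Normal form (A,B,C) = (k**2 + 4*k + 4, k**2 + 6*k + 9, 1).
Need (k**2 + 4*k + 4)·f(k+1) − (k**2 + 4*k + 4)·f(k) = 1.
d = 0 from the (2,2,0) case.
Write f(k) = c0. Then LHS − RHS = -1, requiring -1 = 0: contradictory. No certificate.

No — key equation has no polynomial f.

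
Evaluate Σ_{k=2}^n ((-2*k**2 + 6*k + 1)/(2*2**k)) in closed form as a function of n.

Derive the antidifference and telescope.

Compute t_(k+1)/t_k: get (k**2 - k - 5/2)/(2*k**2 - 6*k - 1).
Gosper form: A/B · C(k+1)/C(k) with A=1/2, B=1, C=k**2 - 3*k - 1/2.
Key eq: (1/2)·f(k+1) = (1)·f(k) + (k**2 - 3*k - 1/2).
Bound: deg f ≤ 2.
Match coefficients ⇒ f(k) = -2*k**2 + 2*k + 1.
Certificate R = B(k−1)f/C = -2*(2*k**2 - 2*k - 1)/(2*k**2 - 6*k - 1) gives s_k = (2*k**2 - 2*k - 1)/2**k.
Check: Δs_k = (-2*k**2 + 6*k + 1)/(2*2**k). ✓
Telescope: S(n) = s_(n+1) − s_(2) = 2**(-n - 1)*(2*n**2 + 2*n - 1) − (3/4) = 2**(-n - 2)*(-3*2**n + 4*n**2 + 4*n - 2).

S(n) = 2**(-n - 2)*(-3*2**n + 4*n**2 + 4*n - 2)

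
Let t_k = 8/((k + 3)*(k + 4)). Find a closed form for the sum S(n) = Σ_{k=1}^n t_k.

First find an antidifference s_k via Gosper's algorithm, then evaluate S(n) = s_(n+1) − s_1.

S(n) = 2*n/(n + 4)

r(k) = (k + 3)/(k + 5) after simplifying.
Normal form (A,B,C) = (k + 3, k + 5, 1).
Need (k + 3)·f(k+1) − (k + 4)·f(k) = 1.
Degrees (1,1,0) ⇒ d ≤ 1.
A polynomial solution: f(k) = k/3.
Certificate R = B(k−1)f/C = k*(k + 4)/3 gives s_k = 8*k/(3*(k + 3)).
Verify: 8/(k**2 + 7*k + 12) matches t_k.
Telescope: S(n) = s_(n+1) − s_(1) = 8*(n + 1)/(3*(n + 4)) − (2/3) = 2*n/(n + 4).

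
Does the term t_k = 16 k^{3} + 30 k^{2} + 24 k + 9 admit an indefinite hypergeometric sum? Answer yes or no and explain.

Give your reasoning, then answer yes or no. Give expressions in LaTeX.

Ratio r(k) = (16*k**3 + 78*k**2 + 132*k + 79)/(16*k**3 + 30*k**2 + 24*k + 9).
Gosper form: A/B · C(k+1)/C(k) with A=1, B=1, C=k**3 + 15*k**2/8 + 3*k/2 + 9/16.
Key eq: (1)·f(k+1) = (1)·f(k) + (k**3 + 15*k**2/8 + 3*k/2 + 9/16).
d = 4 from the (0,0,3) case.
A polynomial solution: f(k) = k*(4*k**3 + 2*k**2 + k + 2)/16.
Then R = B(k−1)f/C = k*(4*k**3 + 2*k**2 + k + 2)/(16*k**3 + 30*k**2 + 24*k + 9), so s_k = R(k)·t_k = k*(4*k**3 + 2*k**2 + k + 2).
Verify: 16*k**3 + 30*k**2 + 24*k + 9 matches t_k.

Yes. s_k = k \left(4 k^{3} + 2 k^{2} + k + 2\right).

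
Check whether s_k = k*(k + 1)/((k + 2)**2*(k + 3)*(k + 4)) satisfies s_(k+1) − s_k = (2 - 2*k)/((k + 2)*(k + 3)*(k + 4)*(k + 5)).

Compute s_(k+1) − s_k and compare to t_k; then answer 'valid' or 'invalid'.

Invalid: residual (3*k**2 + 7*k - 4)/(k**6 + 19*k**5 + 147*k**4 + 593*k**3 + 1316*k**2 + 1524*k + 720) ≠ 0.

s_(k+1) = (k + 1)*(k + 2)/((k + 3)**2*(k + 4)*(k + 5))
s_(k+1) − s_k = (k + 1)*(-k*(k + 3)*(k + 5) + (k + 2)**3)/((k + 2)**2*(k + 3)**2*(k + 4)*(k + 5))
(s_(k+1) − s_k) − t_k = (3*k**2 + 7*k - 4)/(k**6 + 19*k**5 + 147*k**4 + 593*k**3 + 1316*k**2 + 1524*k + 720)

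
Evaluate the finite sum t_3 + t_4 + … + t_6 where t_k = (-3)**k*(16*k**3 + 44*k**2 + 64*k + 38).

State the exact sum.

Σ = 3276720

Step 1: r(k) = 3*(-8*k**3 - 46*k**2 - 100*k - 81)/(8*k**3 + 22*k**2 + 32*k + 19).
Factor: A=-3; B=1; C=k**3 + 11*k**2/4 + 4*k + 19/8.
Key eq: (-3)·f(k+1) = (1)·f(k) + (k**3 + 11*k**2/4 + 4*k + 19/8).
d = 3 from the (0,0,3) case.
Solving with deg f ≤ 3: f(k) = -(2*k + 1)*(k**2 + 1)/8.
Certificate R = B(k−1)f/C = -(2*k + 1)*(k**2 + 1)/(8*k**3 + 22*k**2 + 32*k + 19) gives s_k = -2*(-3)**k*(2*k**3 + k**2 + 2*k + 1).
Verify: (-3)**k*(16*k**3 + 44*k**2 + 64*k + 38) matches t_k.
Sum = s_(7) − s_(3); s_(7) = 3280500, s_(3) = 3780 ⇒ 3276720.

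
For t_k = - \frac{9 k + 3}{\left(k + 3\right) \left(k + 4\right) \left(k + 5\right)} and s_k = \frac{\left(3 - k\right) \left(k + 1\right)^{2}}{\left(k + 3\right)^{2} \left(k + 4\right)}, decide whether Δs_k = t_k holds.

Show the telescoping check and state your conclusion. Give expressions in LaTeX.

s_(k+1) = (2 - k)*(k + 2)**2/((k + 4)**2*(k + 5))
s_(k+1) − s_k = (-11*k**3 - 54*k**2 - 43*k + 12)/(k**5 + 19*k**4 + 143*k**3 + 533*k**2 + 984*k + 720)
(s_(k+1) − s_k) − t_k = 2*(-k**3 + 6*k**2 + 43*k + 24)/(k**5 + 19*k**4 + 143*k**3 + 533*k**2 + 984*k + 720)

Invalid: residual \frac{2 \left(- k^{3} + 6 k^{2} + 43 k + 24\right)}{k^{5} + 19 k^{4} + 143 k^{3} + 533 k^{2} + 984 k + 720} ≠ 0.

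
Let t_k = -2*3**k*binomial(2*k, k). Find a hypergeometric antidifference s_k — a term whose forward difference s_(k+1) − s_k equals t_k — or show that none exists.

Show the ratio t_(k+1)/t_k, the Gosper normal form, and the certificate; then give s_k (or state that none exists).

no hypergeometric antidifference exists

t_(k+1)/t_k = 6*(2*k + 1)/(k + 1).
Normal form (A,B,C) = (12*k + 6, k + 1, 1).
Set up (12*k + 6)·f(k+1) − (k)·f(k) − (1) = 0.
From deg A=1, deg B=1, deg C=0: d=-1.
Negative degree bound (-1): no f exists, t_k not Gosper-summable.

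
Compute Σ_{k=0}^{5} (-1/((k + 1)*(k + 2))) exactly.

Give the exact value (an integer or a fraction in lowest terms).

Σ = -6/7

r(k) = (k + 1)/(k + 3) after simplifying.
A = k + 1, B = k + 3, C = 1.
Set up (k + 1)·f(k+1) − (k + 2)·f(k) − (1) = 0.
deg f ≤ 1 (via 1,1,0).
Solving with deg f ≤ 1: f(k) = k.
Get s_k = R·t_k = -k/(k + 1) with R(k) = B(k−1)f(k)/C(k) = k*(k + 2).
Check: Δs_k = -1/(k**2 + 3*k + 2). ✓
Telescoping: Σ = s_(6) − s_(0) = -6/7 − (0) = -6/7.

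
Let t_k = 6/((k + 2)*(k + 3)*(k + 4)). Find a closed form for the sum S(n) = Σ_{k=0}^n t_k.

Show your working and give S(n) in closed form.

Ratio r(k) = (k + 2)/(k + 5).
Normal form (A,B,C) = (k + 2, k + 5, 1).
Solve (k + 2)·f(k+1) − (k + 4)·f(k) = 1.
Degrees (1,1,0) ⇒ d ≤ 2.
A polynomial solution: f(k) = k*(k + 5)/12.
R(k) = B(k−1)·f(k)/C(k) = k*(k + 4)*(k + 5)/12; s_k = R·t_k = k*(k + 5)/(2*(k + 2)*(k + 3)).
Δs = 6/(k**3 + 9*k**2 + 26*k + 24), as required.
Telescope: S(n) = s_(n+1) − s_(0) = (n**2 + 7*n + 6)/(2*(n**2 + 7*n + 12)) − (0) = (n**2 + 7*n + 6)/(2*(n**2 + 7*n + 12)).

S(n) = (n**2 + 7*n + 6)/(2*(n**2 + 7*n + 12))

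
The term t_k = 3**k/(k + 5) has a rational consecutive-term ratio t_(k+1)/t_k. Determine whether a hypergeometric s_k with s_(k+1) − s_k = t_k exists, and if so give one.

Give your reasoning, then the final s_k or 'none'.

no hypergeometric antidifference exists

Ratio r(k) = 3*(k + 5)/(k + 6).
Factor: A=3*k + 15; B=k + 6; C=1.
Need (3*k + 15)·f(k+1) − (k + 5)·f(k) = 1.
Degrees (1,1,0) ⇒ d ≤ -1.
d = -1 < 0 ⇒ no nonzero polynomial f; not summable.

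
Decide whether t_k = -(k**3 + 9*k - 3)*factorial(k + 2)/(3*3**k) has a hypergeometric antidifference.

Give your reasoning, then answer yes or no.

Step 1: r(k) = (k + 3)*(9*k + (k + 1)**3 + 6)/(3*(k**3 + 9*k - 3)).
So A=k/3 + 1 and B=1, with C=k**3 + 9*k - 3.
Need (k/3 + 1)·f(k+1) − (1)·f(k) = k**3 + 9*k - 3.
Bound: deg f ≤ 2.
Match coefficients ⇒ f(k) = 3*(k**2 - 2*k + 4).
So s_k = (B(k−1)f/C)·t_k = (3*(k**2 - 2*k + 4)/(k**3 + 9*k - 3))·t_k = -(k**2 - 2*k + 4)*factorial(k + 2)/3**k.
Δs = -(k**3 + 9*k - 3)*factorial(k + 2)/(3*3**k), as required.

Yes. s_k = -(k**2 - 2*k + 4)*factorial(k + 2)/3**k.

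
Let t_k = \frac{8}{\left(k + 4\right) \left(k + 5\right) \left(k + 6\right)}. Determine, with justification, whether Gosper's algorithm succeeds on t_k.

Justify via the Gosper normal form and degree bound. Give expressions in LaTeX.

Yes. s_k = \frac{k \left(k + 9\right)}{5 \left(k + 4\right) \left(k + 5\right)}.

Compute t_(k+1)/t_k: get (k + 4)/(k + 7).
A = k + 4, B = k + 7, C = 1.
Key eq: (k + 4)·f(k+1) = (k + 6)·f(k) + (1).
deg f ≤ 2 (via 1,1,0).
A polynomial solution: f(k) = k*(k + 9)/40.
Certificate R = B(k−1)f/C = k*(k + 6)*(k + 9)/40 gives s_k = k*(k + 9)/(5*(k + 4)*(k + 5)).
Check: Δs_k = 8/(k**3 + 15*k**2 + 74*k + 120). ✓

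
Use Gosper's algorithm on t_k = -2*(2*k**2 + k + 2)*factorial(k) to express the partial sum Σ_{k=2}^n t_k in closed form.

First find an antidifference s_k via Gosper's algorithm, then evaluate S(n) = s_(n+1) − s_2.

Compute t_(k+1)/t_k: get (k + 1)*(k + 2*(k + 1)**2 + 3)/(2*k**2 + k + 2).
Take A(k)=k + 1, B(k)=1, C(k)=k**2 + k/2 + 1.
Need (k + 1)·f(k+1) − (1)·f(k) = k**2 + k/2 + 1.
deg f ≤ 1 (via 1,0,2).
Match coefficients ⇒ f(k) = (2*k - 1)/2.
Certificate R = B(k−1)f/C = (2*k - 1)/(2*k**2 + k + 2) gives s_k = -2*(2*k - 1)*factorial(k).
Check: Δs_k = -2*(2*k**2 + k + 2)*factorial(k). ✓
s_(n+1) = -2*(2*n + 1)*factorial(n + 1) and s_(2) = -12, so S(n) = -4*n**2*factorial(n) - 6*n*factorial(n) - 2*factorial(n) + 12.

S(n) = -4*n**2*factorial(n) - 6*n*factorial(n) - 2*factorial(n) + 12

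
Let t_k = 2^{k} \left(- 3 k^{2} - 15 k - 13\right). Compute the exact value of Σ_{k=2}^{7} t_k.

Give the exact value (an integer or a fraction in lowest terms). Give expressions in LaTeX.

Σ = -55476

r(k) = 2*(3*k**2 + 21*k + 31)/(3*k**2 + 15*k + 13) after simplifying.
So A=2 and B=1, with C=k**2 + 5*k + 13/3.
Solve (2)·f(k+1) − (1)·f(k) = k**2 + 5*k + 13/3.
From deg A=0, deg B=0, deg C=2: d=2.
Solving with deg f ≤ 2: f(k) = (3*k**2 + 3*k + 1)/3.
R(k) = B(k−1)·f(k)/C(k) = (3*k**2 + 3*k + 1)/(3*k**2 + 15*k + 13); s_k = R·t_k = 2**k*(-3*k**2 - 3*k - 1).
Verify: 2**k*(-3*k**2 - 15*k - 13) matches t_k.
Sum = s_(8) − s_(2); s_(8) = -55552, s_(2) = -76 ⇒ -55476.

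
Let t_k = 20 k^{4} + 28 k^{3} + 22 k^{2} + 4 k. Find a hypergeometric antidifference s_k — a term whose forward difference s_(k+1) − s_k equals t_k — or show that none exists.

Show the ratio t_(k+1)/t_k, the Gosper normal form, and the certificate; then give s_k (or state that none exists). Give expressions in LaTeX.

Compute t_(k+1)/t_k: get (10*k**4 + 54*k**3 + 113*k**2 + 106*k + 37)/(k*(10*k**3 + 14*k**2 + 11*k + 2)).
So A=1 and B=1, with C=k**4 + 7*k**3/5 + 11*k**2/10 + k/5.
Solve (1)·f(k+1) − (1)·f(k) = k**4 + 7*k**3/5 + 11*k**2/10 + k/5.
deg f ≤ 5 (via 0,0,4).
Solving with deg f ≤ 5: f(k) = k*(k - 1)*(4*k**3 + k**2 + k - 1)/20.
Certificate R = B(k−1)f/C = (k - 1)*(4*k**3 + k**2 + k - 1)/(2*(10*k**3 + 14*k**2 + 11*k + 2)) gives s_k = k*(4*k**4 - 3*k**3 - 2*k + 1).
Check: Δs_k = 2*k*(10*k**3 + 14*k**2 + 11*k + 2). ✓

s_k = k \left(4 k^{4} - 3 k^{3} - 2 k + 1\right)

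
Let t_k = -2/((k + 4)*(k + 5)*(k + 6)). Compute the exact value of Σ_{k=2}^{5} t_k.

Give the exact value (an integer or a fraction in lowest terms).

Σ = -17/1155

The ratio is (k + 4)/(k + 7).
Normal form (A,B,C) = (k + 4, k + 7, 1).
Solve (k + 4)·f(k+1) − (k + 6)·f(k) = 1.
From deg A=1, deg B=1, deg C=0: d=2.
Solving with deg f ≤ 2: f(k) = k*(k + 9)/40.
Get s_k = R·t_k = k*(-k - 9)/(20*(k + 4)*(k + 5)) with R(k) = B(k−1)f(k)/C(k) = k*(k + 6)*(k + 9)/40.
Check: Δs_k = -2/(k**3 + 15*k**2 + 74*k + 120). ✓
Σ_(k=2)^(5) t_k = s_(6) − s_(2) = -9/220 − (-11/420) = -17/1155.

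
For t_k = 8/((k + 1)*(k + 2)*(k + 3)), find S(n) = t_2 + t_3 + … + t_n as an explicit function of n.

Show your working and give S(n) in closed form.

Ratio r(k) = (k + 1)/(k + 4).
Take A(k)=k + 1, B(k)=k + 4, C(k)=1.
Solve (k + 1)·f(k+1) − (k + 3)·f(k) = 1.
Degrees (1,1,0) ⇒ d ≤ 2.
Solve for f: f(k) = k*(k + 3)/4 (degree 2 ≤ 2).
Certificate R = B(k−1)f/C = k*(k + 3)**2/4 gives s_k = 2*k*(k + 3)/((k + 1)*(k + 2)).
Verify: 8/(k**3 + 6*k**2 + 11*k + 6) matches t_k.
s_(n+1) = 2*(n**2 + 5*n + 4)/(n**2 + 5*n + 6) and s_(2) = 5/3, so S(n) = (n**2 + 5*n - 6)/(3*(n**2 + 5*n + 6)).

S(n) = (n**2 + 5*n - 6)/(3*(n**2 + 5*n + 6))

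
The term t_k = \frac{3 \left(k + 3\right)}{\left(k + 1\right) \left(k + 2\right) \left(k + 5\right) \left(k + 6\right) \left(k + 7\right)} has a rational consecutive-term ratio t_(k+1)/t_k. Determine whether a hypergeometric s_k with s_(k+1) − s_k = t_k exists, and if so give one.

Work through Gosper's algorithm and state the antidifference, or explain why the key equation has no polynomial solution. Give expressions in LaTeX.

Compute t_(k+1)/t_k: get (k + 1)*(k + 4)*(k + 5)/((k + 3)**2*(k + 8)).
Take A(k)=k + 1, B(k)=k + 8, C(k)=k**3 + 10*k**2 + 33*k + 36.
f must satisfy (k + 1)·f(k+1) − (k + 7)·f(k) = k**3 + 10*k**2 + 33*k + 36.
d = 6 from the (1,1,3) case.
A polynomial solution: f(k) = k*(k + 2)*(k + 3)*(k + 4)*(k**2 + 12*k + 41)/90.
Then R = B(k−1)f/C = k*(k + 2)*(k + 7)*(k**2 + 12*k + 41)/(90*(k + 3)), so s_k = R(k)·t_k = k*(k**2 + 12*k + 41)/(30*(k**3 + 12*k**2 + 41*k + 30)).
Verify: 3*(k + 3)/(k**5 + 21*k**4 + 163*k**3 + 567*k**2 + 844*k + 420) matches t_k.

s_k = \frac{k \left(k^{2} + 12 k + 41\right)}{30 \left(k^{3} + 12 k^{2} + 41 k + 30\right)}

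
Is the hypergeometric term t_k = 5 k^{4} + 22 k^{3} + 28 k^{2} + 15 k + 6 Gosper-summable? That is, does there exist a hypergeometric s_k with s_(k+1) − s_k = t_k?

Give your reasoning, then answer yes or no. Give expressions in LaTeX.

Step 1: r(k) = (5*k**4 + 42*k**3 + 124*k**2 + 157*k + 76)/(5*k**4 + 22*k**3 + 28*k**2 + 15*k + 6).
Factor: A=1; B=1; C=k**4 + 22*k**3/5 + 28*k**2/5 + 3*k + 6/5.
Set up (1)·f(k+1) − (1)·f(k) − (k**4 + 22*k**3/5 + 28*k**2/5 + 3*k + 6/5) = 0.
d = 5 from the (0,0,4) case.
Solve for f: f(k) = k*(k**4 + 3*k**3 - k + 3)/5 (degree 5 ≤ 5).
Certificate R = B(k−1)f/C = k*(k**4 + 3*k**3 - k + 3)/(5*k**4 + 22*k**3 + 28*k**2 + 15*k + 6) gives s_k = k*(k**4 + 3*k**3 - k + 3).
Check: Δs_k = 5*k**4 + 22*k**3 + 28*k**2 + 15*k + 6. ✓

Yes. s_k = k \left(k^{4} + 3 k^{3} - k + 3\right).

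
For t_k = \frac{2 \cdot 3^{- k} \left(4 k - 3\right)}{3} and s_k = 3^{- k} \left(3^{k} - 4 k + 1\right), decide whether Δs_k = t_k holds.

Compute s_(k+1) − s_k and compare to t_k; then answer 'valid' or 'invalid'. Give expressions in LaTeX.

s_(k+1) = (3*3**k - 4*k - 3)/(3*3**k)
s_(k+1) − s_k = 2*(4*k - 3)/(3*3**k)
(s_(k+1) − s_k) − t_k = 0

valid (s_(k+1) − s_k reduces to t_k)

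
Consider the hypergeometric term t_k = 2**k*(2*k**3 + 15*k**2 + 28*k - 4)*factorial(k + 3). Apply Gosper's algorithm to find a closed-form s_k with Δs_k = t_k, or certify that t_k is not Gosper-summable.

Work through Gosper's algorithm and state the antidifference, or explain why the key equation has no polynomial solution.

s_k = 2**k*(k**2 + 2*k - 4)*factorial(k + 3)

t_(k+1)/t_k = 2*(2*k**4 + 29*k**3 + 148*k**2 + 297*k + 164)/(2*k**3 + 15*k**2 + 28*k - 4).
Take A(k)=2*k + 8, B(k)=1, C(k)=k**3 + 15*k**2/2 + 14*k - 2.
Need (2*k + 8)·f(k+1) − (1)·f(k) = k**3 + 15*k**2/2 + 14*k - 2.
Degrees (1,0,3) ⇒ d ≤ 2.
Match coefficients ⇒ f(k) = (k**2 + 2*k - 4)/2.
Certificate R = B(k−1)f/C = (k**2 + 2*k - 4)/(2*k**3 + 15*k**2 + 28*k - 4) gives s_k = 2**k*(k**2 + 2*k - 4)*factorial(k + 3).
Verify: 2**k*(2*k**3 + 15*k**2 + 28*k - 4)*factorial(k + 3) matches t_k.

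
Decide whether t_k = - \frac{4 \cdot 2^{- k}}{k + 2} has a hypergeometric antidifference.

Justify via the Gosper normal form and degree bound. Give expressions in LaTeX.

No — t_k has no hypergeometric antidifference.

r(k) = (k + 2)/(2*(k + 3)) after simplifying.
Gosper form: A/B · C(k+1)/C(k) with A=k/2 + 1, B=k + 3, C=1.
Key eq: (k/2 + 1)·f(k+1) = (k + 2)·f(k) + (1).
d = -1 from the (1,1,0) case.
Negative degree bound (-1): no f exists, t_k not Gosper-summable.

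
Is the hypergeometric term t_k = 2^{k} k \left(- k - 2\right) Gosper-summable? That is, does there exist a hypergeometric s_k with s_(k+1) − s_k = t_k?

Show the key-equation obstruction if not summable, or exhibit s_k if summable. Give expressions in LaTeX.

The ratio is 2*(k + 1)*(k + 3)/(k*(k + 2)).
So A=2 and B=1, with C=k**2 + 2*k.
Solve (2)·f(k+1) − (1)·f(k) = k**2 + 2*k.
d = 2 from the (0,0,2) case.
A polynomial solution: f(k) = k**2 - 2*k + 2.
R(k) = B(k−1)·f(k)/C(k) = (k**2 - 2*k + 2)/(k*(k + 2)); s_k = R·t_k = 2**k*(-k**2 + 2*k - 2).
Δs = 2**k*k*(-k - 2), as required.

Yes. s_k = 2^{k} \left(- k^{2} + 2 k - 2\right).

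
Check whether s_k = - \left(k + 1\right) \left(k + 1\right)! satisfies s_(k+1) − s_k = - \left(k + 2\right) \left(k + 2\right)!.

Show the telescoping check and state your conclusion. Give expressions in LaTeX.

Invalid: residual \left(k + 1\right) \left(k + 1\right)! ≠ 0.

s_(k+1) = -(k + 2)*factorial(k + 2)
s_(k+1) − s_k = -(k**2 + 3*k + 3)*factorial(k + 1)
(s_(k+1) − s_k) − t_k = (k + 1)*factorial(k + 1)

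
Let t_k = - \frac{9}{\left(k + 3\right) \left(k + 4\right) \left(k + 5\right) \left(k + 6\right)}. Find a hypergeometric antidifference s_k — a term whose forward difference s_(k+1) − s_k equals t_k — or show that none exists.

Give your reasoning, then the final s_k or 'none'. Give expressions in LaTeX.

s_k = \frac{k \left(- k^{2} - 12 k - 47\right)}{20 \left(k + 3\right) \left(k + 4\right) \left(k + 5\right)}

r(k) = (k + 3)/(k + 7) after simplifying.
Normal form (A,B,C) = (k + 3, k + 7, 1).
Need (k + 3)·f(k+1) − (k + 6)·f(k) = 1.
Degrees (1,1,0) ⇒ d ≤ 3.
Solve for f: f(k) = k*(k**2 + 12*k + 47)/180 (degree 3 ≤ 3).
R(k) = B(k−1)·f(k)/C(k) = k*(k + 6)*(k**2 + 12*k + 47)/180; s_k = R·t_k = k*(-k**2 - 12*k - 47)/(20*(k + 3)*(k + 4)*(k + 5)).
s_(k+1) − s_k = -9/(k**4 + 18*k**3 + 119*k**2 + 342*k + 360) = t_k.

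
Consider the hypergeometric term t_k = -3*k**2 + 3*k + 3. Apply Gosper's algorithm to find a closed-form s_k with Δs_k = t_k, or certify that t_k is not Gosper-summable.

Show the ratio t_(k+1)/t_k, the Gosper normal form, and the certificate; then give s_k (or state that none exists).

s_k = k*(-k**2 + 3*k + 1)

Step 1: r(k) = (k**2 + k - 1)/(k**2 - k - 1).
So A=1 and B=1, with C=k**2 - k - 1.
f must satisfy (1)·f(k+1) − (1)·f(k) = k**2 - k - 1.
Bound: deg f ≤ 3.
Match coefficients ⇒ f(k) = k*(k**2 - 3*k - 1)/3.
Then R = B(k−1)f/C = k*(k**2 - 3*k - 1)/(3*(k**2 - k - 1)), so s_k = R(k)·t_k = k*(-k**2 + 3*k + 1).
Check: Δs_k = -3*k**2 + 3*k + 3. ✓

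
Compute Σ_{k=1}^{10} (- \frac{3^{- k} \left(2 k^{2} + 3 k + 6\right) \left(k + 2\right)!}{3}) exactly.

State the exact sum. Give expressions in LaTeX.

t_(k+1)/t_k = (k + 3)*(3*k + 2*(k + 1)**2 + 9)/(3*(2*k**2 + 3*k + 6)).
Normal form (A,B,C) = (k/3 + 1, 1, k**2 + 3*k/2 + 3).
f must satisfy (k/3 + 1)·f(k+1) − (1)·f(k) = k**2 + 3*k/2 + 3.
Degrees (1,0,2) ⇒ d ≤ 1.
Solving with deg f ≤ 1: f(k) = 3*(2*k + 1)/2.
Then R = B(k−1)f/C = 3*(2*k + 1)/(2*k**2 + 3*k + 6), so s_k = R(k)·t_k = -(2*k + 1)*factorial(k + 2)/3**k.
s_(k+1) − s_k = -(2*k**2 + 3*k + 6)*factorial(k + 2)/(3*3**k) = t_k.
Σ_(k=1)^(10) t_k = s_(11) − s_(1) = -589388800/729 − (-6) = -589384426/729.

Σ = -589384426/729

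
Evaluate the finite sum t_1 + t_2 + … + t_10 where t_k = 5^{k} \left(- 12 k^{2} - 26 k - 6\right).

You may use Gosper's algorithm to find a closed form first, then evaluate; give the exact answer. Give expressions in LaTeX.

Σ = -17138671870

Ratio r(k) = 5*(6*k**2 + 25*k + 22)/(6*k**2 + 13*k + 3).
So A=5 and B=1, with C=k**2 + 13*k/6 + 1/2.
Solve (5)·f(k+1) − (1)·f(k) = k**2 + 13*k/6 + 1/2.
d = 2 from the (0,0,2) case.
Solve for f: f(k) = (3*k**2 - k - 1)/12 (degree 2 ≤ 2).
Then R = B(k−1)f/C = (3*k**2 - k - 1)/(2*(6*k**2 + 13*k + 3)), so s_k = R(k)·t_k = 5**k*(-3*k**2 + k + 1).
s_(k+1) − s_k = 5**k*(-12*k**2 - 26*k - 6) = t_k.
Σ_(k=1)^(10) t_k = s_(11) − s_(1) = -17138671875 − (-5) = -17138671870.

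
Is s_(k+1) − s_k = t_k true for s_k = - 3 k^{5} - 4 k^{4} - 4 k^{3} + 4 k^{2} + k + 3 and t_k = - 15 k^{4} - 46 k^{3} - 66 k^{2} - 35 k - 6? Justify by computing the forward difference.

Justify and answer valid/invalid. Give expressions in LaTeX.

s_(k+1) = -3*k**5 - 19*k**4 - 50*k**3 - 62*k**2 - 34*k - 3
s_(k+1) − s_k = -15*k**4 - 46*k**3 - 66*k**2 - 35*k - 6
(s_(k+1) − s_k) − t_k = 0

valid (s_(k+1) − s_k reduces to t_k)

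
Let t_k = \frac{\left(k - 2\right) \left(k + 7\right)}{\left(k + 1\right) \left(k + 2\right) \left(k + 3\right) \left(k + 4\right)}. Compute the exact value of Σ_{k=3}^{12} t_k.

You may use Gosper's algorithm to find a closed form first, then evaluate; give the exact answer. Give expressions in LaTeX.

Σ = 143/1680

Compute t_(k+1)/t_k: get (k - 1)*(k + 1)*(k + 8)/((k - 2)*(k + 5)*(k + 7)).
Gosper form: A/B · C(k+1)/C(k) with A=k + 1, B=k + 5, C=k**2 + 5*k - 14.
Need (k + 1)·f(k+1) − (k + 4)·f(k) = k**2 + 5*k - 14.
From deg A=1, deg B=1, deg C=2: d=3.
Match coefficients ⇒ f(k) = -k*(k**2 + 8*k + 19)/2.
Then R = B(k−1)f/C = -k*(k + 4)*(k**2 + 8*k + 19)/(2*(k - 2)*(k + 7)), so s_k = R(k)·t_k = k*(-k**2 - 8*k - 19)/(2*(k**3 + 6*k**2 + 11*k + 6)).
Verify: (k**2 + 5*k - 14)/(k**4 + 10*k**3 + 35*k**2 + 50*k + 24) matches t_k.
Sum = s_(13) − s_(3); s_(13) = -949/1680, s_(3) = -13/20 ⇒ 143/1680.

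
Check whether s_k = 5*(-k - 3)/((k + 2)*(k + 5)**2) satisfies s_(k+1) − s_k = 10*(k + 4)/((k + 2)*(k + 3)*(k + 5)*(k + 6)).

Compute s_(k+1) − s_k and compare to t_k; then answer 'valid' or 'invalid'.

Invalid: residual 10*(-3*k**2 - 27*k - 58)/(k**6 + 27*k**5 + 297*k**4 + 1697*k**3 + 5286*k**2 + 8460*k + 5400) ≠ 0.

s_(k+1) = 5*(-k - 4)/((k + 3)*(k + 6)**2)
s_(k+1) − s_k = 5*(-(k + 2)*(k + 4)*(k + 5)**2 + (k + 3)**2*(k + 6)**2)/((k + 2)*(k + 3)*(k + 5)**2*(k + 6)**2)
(s_(k+1) − s_k) − t_k = 10*(-3*k**2 - 27*k - 58)/(k**6 + 27*k**5 + 297*k**4 + 1697*k**3 + 5286*k**2 + 8460*k + 5400)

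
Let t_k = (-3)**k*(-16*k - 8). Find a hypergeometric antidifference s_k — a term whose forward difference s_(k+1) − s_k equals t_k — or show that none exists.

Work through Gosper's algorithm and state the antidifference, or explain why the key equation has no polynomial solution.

s_k = (-3)**k*(4*k - 1)

r(k) = 3*(-2*k - 3)/(2*k + 1) after simplifying.
Take A(k)=-3, B(k)=1, C(k)=k + 1/2.
Solve (-3)·f(k+1) − (1)·f(k) = k + 1/2.
d = 1 from the (0,0,1) case.
Solving with deg f ≤ 1: f(k) = -(4*k - 1)/16.
So s_k = (B(k−1)f/C)·t_k = (-(4*k - 1)/(8*(2*k + 1)))·t_k = (-3)**k*(4*k - 1).
s_(k+1) − s_k = (-3)**k*(-16*k - 8) = t_k.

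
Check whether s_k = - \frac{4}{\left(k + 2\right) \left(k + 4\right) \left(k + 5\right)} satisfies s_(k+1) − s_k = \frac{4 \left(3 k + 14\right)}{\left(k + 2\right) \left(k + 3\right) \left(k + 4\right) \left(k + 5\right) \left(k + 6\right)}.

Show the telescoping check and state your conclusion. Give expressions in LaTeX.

s_(k+1) = -4/((k + 3)*(k + 5)*(k + 6))
s_(k+1) − s_k = 4*(3*k + 10)/(k**5 + 20*k**4 + 155*k**3 + 580*k**2 + 1044*k + 720)
(s_(k+1) − s_k) − t_k = -16/(k**5 + 20*k**4 + 155*k**3 + 580*k**2 + 1044*k + 720)

Invalid: residual - \frac{16}{k^{5} + 20 k^{4} + 155 k^{3} + 580 k^{2} + 1044 k + 720} ≠ 0.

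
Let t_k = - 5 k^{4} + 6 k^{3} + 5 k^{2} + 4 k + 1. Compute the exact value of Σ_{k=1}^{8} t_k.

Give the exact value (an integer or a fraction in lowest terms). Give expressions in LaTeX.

Ratio r(k) = (5*k**4 + 14*k**3 + 7*k**2 - 12*k - 11)/(5*k**4 - 6*k**3 - 5*k**2 - 4*k - 1).
Take A(k)=1, B(k)=1, C(k)=k**4 - 6*k**3/5 - k**2 - 4*k/5 - 1/5.
Set up (1)·f(k+1) − (1)·f(k) − (k**4 - 6*k**3/5 - k**2 - 4*k/5 - 1/5) = 0.
Bound: deg f ≤ 5.
Match coefficients ⇒ f(k) = k**2*(k**3 - 4*k**2 + 3*k - 1)/5.
Then R = B(k−1)f/C = k**2*(k**3 - 4*k**2 + 3*k - 1)/(5*k**4 - 6*k**3 - 5*k**2 - 4*k - 1), so s_k = R(k)·t_k = k**2*(-k**3 + 4*k**2 - 3*k + 1).
s_(k+1) − s_k = -5*k**4 + 6*k**3 + 5*k**2 + 4*k + 1 = t_k.
Evaluate s at k=9 and k=1: -34911 and 1; difference -34912.

Σ = -34912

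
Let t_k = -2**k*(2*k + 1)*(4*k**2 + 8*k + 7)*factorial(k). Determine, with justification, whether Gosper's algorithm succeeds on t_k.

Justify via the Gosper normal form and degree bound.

r(k) = 2*(8*k**4 + 52*k**3 + 130*k**2 + 143*k + 57)/(8*k**3 + 20*k**2 + 22*k + 7) after simplifying.
Gosper form: A/B · C(k+1)/C(k) with A=2*k + 2, B=1, C=k**3 + 5*k**2/2 + 11*k/4 + 7/8.
Set up (2*k + 2)·f(k+1) − (1)·f(k) − (k**3 + 5*k**2/2 + 11*k/4 + 7/8) = 0.
d = 2 from the (1,0,3) case.
Solving with deg f ≤ 2: f(k) = (2*k - 1)*(2*k + 1)/8.
So s_k = (B(k−1)f/C)·t_k = ((2*k - 1)/(4*k**2 + 8*k + 7))·t_k = -2**k*(2*k - 1)*(2*k + 1)*factorial(k).
s_(k+1) − s_k = -2**k*(2*k + 1)*(4*k**2 + 8*k + 7)*factorial(k) = t_k.

Yes. s_k = -2**k*(2*k - 1)*(2*k + 1)*factorial(k).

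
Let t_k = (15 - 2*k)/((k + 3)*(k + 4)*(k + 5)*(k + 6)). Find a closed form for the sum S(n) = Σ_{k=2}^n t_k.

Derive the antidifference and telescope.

S(n) = (n**3 + 15*n**2 + 179*n - 195)/(105*(n**3 + 15*n**2 + 74*n + 120))

Step 1: r(k) = (k + 3)*(2*k - 13)/((k + 7)*(2*k - 15)).
Factor: A=k + 3; B=k + 7; C=k - 15/2.
Set up (k + 3)·f(k+1) − (k + 6)·f(k) − (k - 15/2) = 0.
Bound: deg f ≤ 3.
Coefficient equations give f(k) = -k*(k**2 + 12*k + 62)/30.
So s_k = (B(k−1)f/C)·t_k = (-k*(k + 6)*(k**2 + 12*k + 62)/(15*(2*k - 15)))·t_k = k*(k**2 + 12*k + 62)/(15*(k + 3)*(k + 4)*(k + 5)).
Verify: (15 - 2*k)/(k**4 + 18*k**3 + 119*k**2 + 342*k + 360) matches t_k.
Evaluate: s_(n+1) = (n**3 + 15*n**2 + 89*n + 75)/(15*(n**3 + 15*n**2 + 74*n + 120)); subtract s_(2) = 2/35 ⇒ S(n) = (n**3 + 15*n**2 + 179*n - 195)/(105*(n**3 + 15*n**2 + 74*n + 120)).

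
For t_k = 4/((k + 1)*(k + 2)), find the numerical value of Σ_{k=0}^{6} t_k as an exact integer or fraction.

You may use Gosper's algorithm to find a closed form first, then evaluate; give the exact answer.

Σ = 7/2

The ratio is (k + 1)/(k + 3).
Normal form (A,B,C) = (k + 1, k + 3, 1).
Key eq: (k + 1)·f(k+1) = (k + 2)·f(k) + (1).
Bound: deg f ≤ 1.
Solving with deg f ≤ 1: f(k) = k.
So s_k = (B(k−1)f/C)·t_k = (k*(k + 2))·t_k = 4*k/(k + 1).
Δs = 4/(k**2 + 3*k + 2), as required.
Σ_(k=0)^(6) t_k = s_(7) − s_(0) = 7/2 − (0) = 7/2.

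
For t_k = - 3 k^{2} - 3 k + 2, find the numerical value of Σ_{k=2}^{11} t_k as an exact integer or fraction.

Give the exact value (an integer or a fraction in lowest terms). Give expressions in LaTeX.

Σ = -1690

t_(k+1)/t_k = (3*k**2 + 9*k + 4)/(3*k**2 + 3*k - 2).
Gosper form: A/B · C(k+1)/C(k) with A=1, B=1, C=k**2 + k - 2/3.
Solve (1)·f(k+1) − (1)·f(k) = k**2 + k - 2/3.
Degrees (0,0,2) ⇒ d ≤ 3.
A polynomial solution: f(k) = k*(k**2 - 3)/3.
Certificate R = B(k−1)f/C = k*(k**2 - 3)/(3*k**2 + 3*k - 2) gives s_k = k*(3 - k**2).
s_(k+1) − s_k = -3*k**2 - 3*k + 2 = t_k.
Sum = s_(12) − s_(2); s_(12) = -1692, s_(2) = -2 ⇒ -1690.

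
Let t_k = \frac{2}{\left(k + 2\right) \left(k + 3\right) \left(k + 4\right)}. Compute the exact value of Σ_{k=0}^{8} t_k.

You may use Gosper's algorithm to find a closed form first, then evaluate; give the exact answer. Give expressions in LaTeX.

Σ = 7/44

r(k) = (k + 2)/(k + 5) after simplifying.
Normal form (A,B,C) = (k + 2, k + 5, 1).
Need (k + 2)·f(k+1) − (k + 4)·f(k) = 1.
d = 2 from the (1,1,0) case.
Solve for f: f(k) = k*(k + 5)/12 (degree 2 ≤ 2).
So s_k = (B(k−1)f/C)·t_k = (k*(k + 4)*(k + 5)/12)·t_k = k*(k + 5)/(6*(k + 2)*(k + 3)).
Δs = 2/(k**3 + 9*k**2 + 26*k + 24), as required.
Sum = s_(9) − s_(0); s_(9) = 7/44, s_(0) = 0 ⇒ 7/44.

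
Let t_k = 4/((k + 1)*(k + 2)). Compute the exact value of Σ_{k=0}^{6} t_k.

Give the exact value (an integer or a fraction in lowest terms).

Σ = 7/2

t_(k+1)/t_k = (k + 1)/(k + 3).
Gosper form: A/B · C(k+1)/C(k) with A=k + 1, B=k + 3, C=1.
Need (k + 1)·f(k+1) − (k + 2)·f(k) = 1.
From deg A=1, deg B=1, deg C=0: d=1.
Coefficient equations give f(k) = k.
R(k) = B(k−1)·f(k)/C(k) = k*(k + 2); s_k = R·t_k = 4*k/(k + 1).
s_(k+1) − s_k = 4/(k**2 + 3*k + 2) = t_k.
Sum = s_(7) − s_(0); s_(7) = 7/2, s_(0) = 0 ⇒ 7/2.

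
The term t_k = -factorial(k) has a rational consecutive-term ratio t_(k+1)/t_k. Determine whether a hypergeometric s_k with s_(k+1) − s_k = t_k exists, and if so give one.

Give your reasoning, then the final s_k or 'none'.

none — t_k is not Gosper-summable

The ratio is k + 1.
Factor: A=k + 1; B=1; C=1.
Set up (k + 1)·f(k+1) − (1)·f(k) − (1) = 0.
d = -1 from the (1,0,0) case.
Negative degree bound (-1): no f exists, t_k not Gosper-summable.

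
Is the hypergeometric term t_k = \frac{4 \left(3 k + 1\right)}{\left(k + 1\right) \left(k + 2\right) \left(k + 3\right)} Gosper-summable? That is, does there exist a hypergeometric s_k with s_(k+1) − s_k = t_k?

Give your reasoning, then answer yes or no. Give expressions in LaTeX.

Step 1: r(k) = (k + 1)*(3*k + 4)/((k + 4)*(3*k + 1)).
So A=k + 1 and B=k + 4, with C=k + 1/3.
Need (k + 1)·f(k+1) − (k + 3)·f(k) = k + 1/3.
Degrees (1,1,1) ⇒ d ≤ 2.
Solving with deg f ≤ 2: f(k) = k**2/3.
Then R = B(k−1)f/C = k**2*(k + 3)/(3*k + 1), so s_k = R(k)·t_k = 4*k**2/((k + 1)*(k + 2)).
Check: Δs_k = 4*(3*k + 1)/(k**3 + 6*k**2 + 11*k + 6). ✓

Yes. s_k = \frac{4 k^{2}}{\left(k + 1\right) \left(k + 2\right)}.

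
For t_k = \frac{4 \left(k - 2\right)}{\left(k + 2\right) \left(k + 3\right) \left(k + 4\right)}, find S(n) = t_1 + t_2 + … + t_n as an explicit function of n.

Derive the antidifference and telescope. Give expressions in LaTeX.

S(n) = \frac{n \left(n - 5\right)}{3 \left(n^{2} + 7 n + 12\right)}

r(k) = (k - 1)*(k + 2)/((k - 2)*(k + 5)) after simplifying.
So A=k + 2 and B=k + 5, with C=k - 2.
Solve (k + 2)·f(k+1) − (k + 4)·f(k) = k - 2.
deg f ≤ 2 (via 1,1,1).
Solve for f: f(k) = -k (degree 1 ≤ 2).
Then R = B(k−1)f/C = -k*(k + 4)/(k - 2), so s_k = R(k)·t_k = -4*k/((k + 2)*(k + 3)).
Check: Δs_k = 4*(k - 2)/(k**3 + 9*k**2 + 26*k + 24). ✓
Σ_(k=1)^n t_k = s_(n+1) − s_(1) = (4*(-n - 1)/(n**2 + 7*n + 12)) − (-1/3), i.e. n*(n - 5)/(3*(n**2 + 7*n + 12)).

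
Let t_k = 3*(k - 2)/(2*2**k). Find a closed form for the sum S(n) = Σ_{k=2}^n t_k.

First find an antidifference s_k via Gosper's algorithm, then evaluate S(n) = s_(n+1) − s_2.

S(n) = 3/4 - 3*n/(2*2**n)

Compute t_(k+1)/t_k: get (k - 1)/(2*(k - 2)).
Take A(k)=1/2, B(k)=1, C(k)=k - 2.
f must satisfy (1/2)·f(k+1) − (1)·f(k) = k - 2.
deg f ≤ 1 (via 0,0,1).
Match coefficients ⇒ f(k) = -2*(k - 1).
So s_k = (B(k−1)f/C)·t_k = (-2*(k - 1)/(k - 2))·t_k = 3*(1 - k)/2**k.
Δs = 3*(k - 2)/(2*2**k), as required.
Telescope: S(n) = s_(n+1) − s_(2) = -3*2**(-n - 1)*n − (-3/4) = 3/4 - 3*n/(2*2**n).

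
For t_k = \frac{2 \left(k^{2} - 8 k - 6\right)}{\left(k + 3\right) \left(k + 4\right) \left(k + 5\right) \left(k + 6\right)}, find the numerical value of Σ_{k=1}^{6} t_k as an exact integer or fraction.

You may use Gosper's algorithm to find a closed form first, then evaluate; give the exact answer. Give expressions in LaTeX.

Σ = -1/12

Ratio r(k) = (k + 3)*(8*k - (k + 1)**2 + 14)/((k + 7)*(-k**2 + 8*k + 6)).
Take A(k)=k + 3, B(k)=k + 7, C(k)=k**2 - 8*k - 6.
Solve (k + 3)·f(k+1) − (k + 6)·f(k) = k**2 - 8*k - 6.
Degrees (1,1,2) ⇒ d ≤ 3.
Solving with deg f ≤ 3: f(k) = -k*(k**2 + 52*k + 27)/40.
Then R = B(k−1)f/C = -k*(k + 6)*(k**2 + 52*k + 27)/(40*(k**2 - 8*k - 6)), so s_k = R(k)·t_k = k*(-k**2 - 52*k - 27)/(20*(k + 3)*(k + 4)*(k + 5)).
Check: Δs_k = 2*(k**2 - 8*k - 6)/(k**4 + 18*k**3 + 119*k**2 + 342*k + 360). ✓
Sum = s_(7) − s_(1); s_(7) = -7/60, s_(1) = -1/30 ⇒ -1/12.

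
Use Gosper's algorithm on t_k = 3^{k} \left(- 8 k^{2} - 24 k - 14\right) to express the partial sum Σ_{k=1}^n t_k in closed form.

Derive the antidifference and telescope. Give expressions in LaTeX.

S(n) = - 12 \cdot 3^{n} n^{2} - 24 \cdot 3^{n} n - 15 \cdot 3^{n} + 15

Ratio r(k) = 3*(4*k**2 + 20*k + 23)/(4*k**2 + 12*k + 7).
A = 3, B = 1, C = k**2 + 3*k + 7/4.
Solve (3)·f(k+1) − (1)·f(k) = k**2 + 3*k + 7/4.
Bound: deg f ≤ 2.
Coefficient equations give f(k) = (4*k**2 + 1)/8.
Certificate R = B(k−1)f/C = (4*k**2 + 1)/(2*(4*k**2 + 12*k + 7)) gives s_k = 3**k*(-4*k**2 - 1).
s_(k+1) − s_k = 3**k*(-8*k**2 - 24*k - 14) = t_k.
Σ_(k=1)^n t_k = s_(n+1) − s_(1) = (3**(n + 1)*(-4*n**2 - 8*n - 5)) − (-15), i.e. -12*3**n*n**2 - 24*3**n*n - 15*3**n + 15.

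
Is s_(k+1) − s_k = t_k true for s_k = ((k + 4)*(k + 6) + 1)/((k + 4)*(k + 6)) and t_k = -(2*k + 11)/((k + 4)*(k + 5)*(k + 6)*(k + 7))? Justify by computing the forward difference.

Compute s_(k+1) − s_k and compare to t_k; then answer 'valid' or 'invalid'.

Valid — Δs_k = t_k.

s_(k+1) = ((k + 5)*(k + 7) + 1)/((k + 5)*(k + 7))
s_(k+1) − s_k = (-2*k - 11)/(k**4 + 22*k**3 + 179*k**2 + 638*k + 840)
(s_(k+1) − s_k) − t_k = 0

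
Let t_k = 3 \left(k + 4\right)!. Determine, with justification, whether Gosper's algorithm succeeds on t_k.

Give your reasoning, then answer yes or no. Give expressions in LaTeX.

The ratio is k + 5.
Factor: A=k + 5; B=1; C=1.
Solve (k + 5)·f(k+1) − (1)·f(k) = 1.
d = -1 from the (1,0,0) case.
deg f ≤ -1 is impossible — no certificate.

No — negative degree bound, so no certificate f.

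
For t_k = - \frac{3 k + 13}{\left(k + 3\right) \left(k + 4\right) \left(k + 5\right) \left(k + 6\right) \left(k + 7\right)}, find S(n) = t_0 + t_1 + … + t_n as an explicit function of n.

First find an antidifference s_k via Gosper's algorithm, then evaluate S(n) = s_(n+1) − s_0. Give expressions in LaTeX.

S(n) = \frac{- n^{3} - 17 n^{2} - 94 n - 78}{90 \left(n^{3} + 17 n^{2} + 94 n + 168\right)}

Compute t_(k+1)/t_k: get (k + 3)*(3*k + 16)/((k + 8)*(3*k + 13)).
Factor: A=k + 3; B=k + 8; C=k + 13/3.
Set up (k + 3)·f(k+1) − (k + 7)·f(k) − (k + 13/3) = 0.
d = 4 from the (1,1,1) case.
Solve for f: f(k) = k*(k + 4)*(k**2 + 14*k + 63)/270 (degree 4 ≤ 4).
R(k) = B(k−1)·f(k)/C(k) = k*(k + 4)*(k + 7)*(k**2 + 14*k + 63)/(90*(3*k + 13)); s_k = R·t_k = k*(-k**2 - 14*k - 63)/(90*(k**3 + 14*k**2 + 63*k + 90)).
Verify: (-3*k - 13)/(k**5 + 25*k**4 + 245*k**3 + 1175*k**2 + 2754*k + 2520) matches t_k.
Evaluate: s_(n+1) = (-n**3 - 17*n**2 - 94*n - 78)/(90*(n**3 + 17*n**2 + 94*n + 168)); subtract s_(0) = 0 ⇒ S(n) = (-n**3 - 17*n**2 - 94*n - 78)/(90*(n**3 + 17*n**2 + 94*n + 168)).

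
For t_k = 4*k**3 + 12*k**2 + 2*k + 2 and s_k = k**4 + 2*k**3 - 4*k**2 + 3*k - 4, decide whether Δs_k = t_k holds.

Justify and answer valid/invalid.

s_(k+1) = k**4 + 6*k**3 + 8*k**2 + 5*k - 2
s_(k+1) − s_k = 4*k**3 + 12*k**2 + 2*k + 2
(s_(k+1) − s_k) − t_k = 0

valid (s_(k+1) − s_k reduces to t_k)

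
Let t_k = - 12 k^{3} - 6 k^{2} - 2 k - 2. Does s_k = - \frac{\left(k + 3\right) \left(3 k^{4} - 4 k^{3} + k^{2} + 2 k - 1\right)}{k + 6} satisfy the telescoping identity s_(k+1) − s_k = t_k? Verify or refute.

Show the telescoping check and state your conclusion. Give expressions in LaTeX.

s_(k+1) = (-3*k**5 - 20*k**4 - 39*k**3 - 32*k**2 - 17*k - 4)/(k + 7)
s_(k+1) − s_k = (-12*k**5 - 135*k**4 - 338*k**3 - 169*k**2 - 74*k - 45)/(k**2 + 13*k + 42)
(s_(k+1) − s_k) − t_k = 3*(9*k**4 + 82*k**3 + 37*k**2 + 12*k + 13)/(k**2 + 13*k + 42)

Invalid: residual \frac{3 \left(9 k^{4} + 82 k^{3} + 37 k^{2} + 12 k + 13\right)}{k^{2} + 13 k + 42} ≠ 0.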